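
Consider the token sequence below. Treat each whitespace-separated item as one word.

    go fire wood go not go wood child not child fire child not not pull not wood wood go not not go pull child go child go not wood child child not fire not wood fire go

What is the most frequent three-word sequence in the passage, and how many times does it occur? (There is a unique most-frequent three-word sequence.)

Trigram frequencies (highest first):
  wood go not: 2
  go fire wood: 1
  fire wood go: 1
  go not go: 1
  not go wood: 1
  go wood child: 1
  … (28 more, each ≤ 1)

"wood go not", 2 times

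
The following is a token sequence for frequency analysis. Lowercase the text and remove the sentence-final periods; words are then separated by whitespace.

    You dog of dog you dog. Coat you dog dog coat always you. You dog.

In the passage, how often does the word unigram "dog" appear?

6

Scanning the 15 tokens for "dog":
  position 2: dog
  position 4: dog
  position 6: dog
  position 9: dog
  position 10: dog
  position 15: dog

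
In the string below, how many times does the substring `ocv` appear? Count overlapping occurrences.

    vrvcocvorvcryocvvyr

Sliding a length-3 window over the 19 characters (17 positions):
  position 5–7: ocv
  position 14–16: ocv

2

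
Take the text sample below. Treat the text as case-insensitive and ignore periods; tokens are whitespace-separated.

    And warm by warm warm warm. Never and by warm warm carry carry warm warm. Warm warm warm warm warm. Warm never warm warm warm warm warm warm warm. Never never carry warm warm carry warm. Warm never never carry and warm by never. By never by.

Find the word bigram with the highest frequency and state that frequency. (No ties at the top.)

"warm warm", 18 times

Bigram frequencies (highest first):
  warm warm: 18
  warm never: 4
  carry warm: 3
  and warm: 2
  warm by: 2
  by warm: 2
  … (10 more, each ≤ 2)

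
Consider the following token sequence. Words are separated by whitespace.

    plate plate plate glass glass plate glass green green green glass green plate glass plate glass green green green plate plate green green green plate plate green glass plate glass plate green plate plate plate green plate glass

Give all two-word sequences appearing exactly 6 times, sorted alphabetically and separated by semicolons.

Bigram counts meeting the condition (exactly 6 times):
  green green: 6
  plate glass: 6
  plate plate: 6

green green; plate glass; plate plate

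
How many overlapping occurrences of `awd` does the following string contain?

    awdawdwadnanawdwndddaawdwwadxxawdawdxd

6

Sliding a length-3 window over the 38 characters (36 positions):
  position 1–3: awd
  position 4–6: awd
  position 13–15: awd
  position 22–24: awd
  position 31–33: awd
  position 34–36: awd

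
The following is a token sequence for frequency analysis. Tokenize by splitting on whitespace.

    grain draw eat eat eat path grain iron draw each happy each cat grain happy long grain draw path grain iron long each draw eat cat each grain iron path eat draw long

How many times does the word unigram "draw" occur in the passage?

5

Scanning the 33 tokens for "draw":
  position 2: draw
  position 9: draw
  position 18: draw
  position 24: draw
  position 32: draw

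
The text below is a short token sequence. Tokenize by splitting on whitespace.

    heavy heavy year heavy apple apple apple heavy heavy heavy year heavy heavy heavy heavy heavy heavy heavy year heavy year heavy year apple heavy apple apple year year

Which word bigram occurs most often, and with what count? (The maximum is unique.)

Bigram frequencies (highest first):
  heavy heavy: 9
  heavy year: 5
  year heavy: 4
  apple apple: 3
  heavy apple: 2
  apple heavy: 2
  … (3 more, each ≤ 1)

"heavy heavy", 9 times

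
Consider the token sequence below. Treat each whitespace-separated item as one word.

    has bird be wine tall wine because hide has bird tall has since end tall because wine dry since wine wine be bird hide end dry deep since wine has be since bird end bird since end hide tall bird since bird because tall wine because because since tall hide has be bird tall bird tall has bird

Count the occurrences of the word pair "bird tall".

3

Scanning the 57 overlapping bigram windows for "bird tall":
  position 10–11: bird tall
  position 53–54: bird tall
  position 55–56: bird tall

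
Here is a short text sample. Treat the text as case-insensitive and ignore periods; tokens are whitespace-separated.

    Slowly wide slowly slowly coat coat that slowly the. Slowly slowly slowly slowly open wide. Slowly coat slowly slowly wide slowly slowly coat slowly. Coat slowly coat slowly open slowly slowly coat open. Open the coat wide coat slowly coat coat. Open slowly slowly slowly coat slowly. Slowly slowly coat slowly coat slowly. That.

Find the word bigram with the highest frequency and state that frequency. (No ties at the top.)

Bigram frequencies (highest first):
  slowly slowly: 11
  slowly coat: 10
  coat slowly: 8
  wide slowly: 3
  slowly wide: 2
  coat coat: 2
  … (14 more, each ≤ 2)

"slowly slowly", 11 times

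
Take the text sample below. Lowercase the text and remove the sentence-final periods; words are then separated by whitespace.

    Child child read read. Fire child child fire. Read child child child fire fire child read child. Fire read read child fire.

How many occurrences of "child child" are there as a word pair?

4

Scanning the 21 overlapping bigram windows for "child child":
  position 1–2: child child
  position 6–7: child child
  position 10–11: child child
  position 11–12: child child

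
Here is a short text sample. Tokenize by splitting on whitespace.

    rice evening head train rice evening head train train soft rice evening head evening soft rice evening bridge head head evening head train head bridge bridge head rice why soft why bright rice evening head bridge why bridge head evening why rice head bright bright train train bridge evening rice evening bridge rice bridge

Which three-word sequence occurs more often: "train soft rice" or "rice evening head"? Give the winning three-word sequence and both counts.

"rice evening head" (4 vs 1)

"train soft rice": 1 occurrence
"rice evening head": 4 occurrences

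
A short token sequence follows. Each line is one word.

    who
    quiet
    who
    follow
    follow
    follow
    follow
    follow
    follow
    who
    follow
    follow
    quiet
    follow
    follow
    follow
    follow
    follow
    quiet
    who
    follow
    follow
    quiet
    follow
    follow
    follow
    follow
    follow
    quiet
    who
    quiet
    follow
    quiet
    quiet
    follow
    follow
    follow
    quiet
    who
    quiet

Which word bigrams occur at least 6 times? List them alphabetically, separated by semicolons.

Bigram counts meeting the condition (at least 6 times):
  follow follow: 17
  follow quiet: 6

follow follow; follow quiet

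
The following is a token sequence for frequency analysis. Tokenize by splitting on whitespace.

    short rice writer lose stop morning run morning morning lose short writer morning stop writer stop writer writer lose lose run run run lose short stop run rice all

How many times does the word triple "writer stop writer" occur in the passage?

Scanning the 27 overlapping trigram windows for "writer stop writer":
  position 15–17: writer stop writer

1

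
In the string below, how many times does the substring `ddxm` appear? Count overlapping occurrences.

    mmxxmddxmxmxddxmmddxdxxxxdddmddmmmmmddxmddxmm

Sliding a length-4 window over the 45 characters (42 positions):
  position 6–9: ddxm
  position 13–16: ddxm
  position 37–40: ddxm
  position 41–44: ddxm

4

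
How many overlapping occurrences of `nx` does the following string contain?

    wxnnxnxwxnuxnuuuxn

Sliding a length-2 window over the 18 characters (17 positions):
  position 4–5: nx
  position 6–7: nx

2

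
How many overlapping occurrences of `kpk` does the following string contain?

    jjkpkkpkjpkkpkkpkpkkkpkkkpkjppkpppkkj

Sliding a length-3 window over the 37 characters (35 positions):
  position 3–5: kpk
  position 6–8: kpk
  position 12–14: kpk
  position 15–17: kpk
  position 17–19: kpk
  position 21–23: kpk
  position 25–27: kpk

7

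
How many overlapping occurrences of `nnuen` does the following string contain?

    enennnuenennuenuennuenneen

3

Sliding a length-5 window over the 26 characters (22 positions):
  position 5–9: nnuen
  position 11–15: nnuen
  position 18–22: nnuen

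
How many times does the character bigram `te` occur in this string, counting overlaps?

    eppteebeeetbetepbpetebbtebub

4

Sliding a length-2 window over the 28 characters (27 positions):
  position 4–5: te
  position 14–15: te
  position 20–21: te
  position 24–25: te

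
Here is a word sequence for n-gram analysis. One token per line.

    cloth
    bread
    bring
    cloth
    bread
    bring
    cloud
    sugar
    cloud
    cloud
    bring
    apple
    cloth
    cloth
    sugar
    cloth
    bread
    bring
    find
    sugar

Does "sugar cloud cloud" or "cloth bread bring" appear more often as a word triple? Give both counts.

"cloth bread bring" (3 vs 1)

"sugar cloud cloud": 1 occurrence
"cloth bread bring": 3 occurrences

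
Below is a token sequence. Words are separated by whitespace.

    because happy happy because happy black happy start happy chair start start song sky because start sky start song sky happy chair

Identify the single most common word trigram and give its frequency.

"start song sky", 2 times

Trigram frequencies (highest first):
  start song sky: 2
  because happy happy: 1
  happy happy because: 1
  happy because happy: 1
  because happy black: 1
  happy black happy: 1
  … (13 more, each ≤ 1)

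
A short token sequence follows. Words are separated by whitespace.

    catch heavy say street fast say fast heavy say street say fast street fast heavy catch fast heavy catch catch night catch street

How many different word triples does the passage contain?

19

23 tokens → 21 trigram windows in total.
Repeated trigrams (each contributes count−1 duplicates):
  fast heavy catch: 2
  heavy say street: 2
2 duplicate windows → 21 − 2 = 19 distinct.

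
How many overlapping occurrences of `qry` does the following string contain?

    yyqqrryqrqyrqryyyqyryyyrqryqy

Sliding a length-3 window over the 29 characters (27 positions):
  position 13–15: qry
  position 25–27: qry

2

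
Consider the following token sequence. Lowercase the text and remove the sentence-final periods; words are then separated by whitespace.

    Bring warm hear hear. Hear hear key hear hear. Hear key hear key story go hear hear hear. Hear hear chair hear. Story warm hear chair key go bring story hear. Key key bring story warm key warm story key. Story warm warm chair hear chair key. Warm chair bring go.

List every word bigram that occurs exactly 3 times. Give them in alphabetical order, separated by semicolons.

Bigram counts meeting the condition (exactly 3 times):
  hear chair: 3
  story warm: 3

hear chair; story warm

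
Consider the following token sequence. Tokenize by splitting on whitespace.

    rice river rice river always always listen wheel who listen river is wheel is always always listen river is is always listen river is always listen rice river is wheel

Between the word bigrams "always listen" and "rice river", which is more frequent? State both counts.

"always listen": 4 occurrences
"rice river": 3 occurrences

"always listen" (4 vs 3)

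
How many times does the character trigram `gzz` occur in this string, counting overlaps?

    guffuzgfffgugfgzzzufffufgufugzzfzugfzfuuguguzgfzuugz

Sliding a length-3 window over the 52 characters (50 positions):
  position 15–17: gzz
  position 29–31: gzz

2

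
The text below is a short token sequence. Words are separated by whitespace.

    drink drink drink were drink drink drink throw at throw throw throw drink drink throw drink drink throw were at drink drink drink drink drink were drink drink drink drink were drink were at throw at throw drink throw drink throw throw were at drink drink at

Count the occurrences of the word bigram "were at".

Scanning the 46 overlapping bigram windows for "were at":
  position 19–20: were at
  position 33–34: were at
  position 43–44: were at

3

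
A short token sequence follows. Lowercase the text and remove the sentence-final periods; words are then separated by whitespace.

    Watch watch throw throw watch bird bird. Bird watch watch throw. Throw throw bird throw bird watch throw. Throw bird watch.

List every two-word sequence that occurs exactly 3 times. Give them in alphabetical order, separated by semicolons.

bird watch; throw bird; watch throw

Bigram counts meeting the condition (exactly 3 times):
  bird watch: 3
  throw bird: 3
  watch throw: 3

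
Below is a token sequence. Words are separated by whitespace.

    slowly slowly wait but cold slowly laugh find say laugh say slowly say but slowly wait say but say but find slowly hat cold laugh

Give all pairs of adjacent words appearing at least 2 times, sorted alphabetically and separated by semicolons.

say but; slowly wait

Bigram counts meeting the condition (at least 2 times):
  say but: 3
  slowly wait: 2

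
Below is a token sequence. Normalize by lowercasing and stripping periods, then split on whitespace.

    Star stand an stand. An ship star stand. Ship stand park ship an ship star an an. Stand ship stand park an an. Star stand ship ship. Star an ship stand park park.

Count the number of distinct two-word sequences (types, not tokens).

16

33 tokens → 32 bigram windows in total.
Repeated bigrams (each contributes count−1 duplicates):
  an ship: 3
  ship stand: 3
  ship star: 3
  stand park: 3
  stand ship: 3
  star stand: 3
  an an: 2
  an stand: 2
  … (2 more repeated)
16 duplicate windows → 32 − 16 = 16 distinct.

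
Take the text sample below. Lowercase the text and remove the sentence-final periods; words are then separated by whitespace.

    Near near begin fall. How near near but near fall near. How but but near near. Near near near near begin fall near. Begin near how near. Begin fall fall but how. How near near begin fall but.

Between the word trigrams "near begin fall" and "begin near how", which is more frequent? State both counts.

"near begin fall" (4 vs 1)

"near begin fall": 4 occurrences
"begin near how": 1 occurrence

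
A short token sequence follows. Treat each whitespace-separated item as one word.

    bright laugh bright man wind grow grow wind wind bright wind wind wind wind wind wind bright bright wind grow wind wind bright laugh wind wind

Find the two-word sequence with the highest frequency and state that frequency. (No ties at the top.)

"wind wind", 8 times

Bigram frequencies (highest first):
  wind wind: 8
  wind bright: 3
  bright laugh: 2
  wind grow: 2
  grow wind: 2
  bright wind: 2
  … (6 more, each ≤ 1)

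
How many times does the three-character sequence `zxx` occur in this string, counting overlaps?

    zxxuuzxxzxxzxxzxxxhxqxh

5

Sliding a length-3 window over the 23 characters (21 positions):
  position 1–3: zxx
  position 6–8: zxx
  position 9–11: zxx
  position 12–14: zxx
  position 15–17: zxx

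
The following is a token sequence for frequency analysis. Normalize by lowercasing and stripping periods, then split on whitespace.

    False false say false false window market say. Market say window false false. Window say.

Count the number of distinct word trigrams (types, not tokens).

12

15 tokens → 13 trigram windows in total.
Repeated trigrams (each contributes count−1 duplicates):
  false false window: 2
1 duplicate windows → 13 − 1 = 12 distinct.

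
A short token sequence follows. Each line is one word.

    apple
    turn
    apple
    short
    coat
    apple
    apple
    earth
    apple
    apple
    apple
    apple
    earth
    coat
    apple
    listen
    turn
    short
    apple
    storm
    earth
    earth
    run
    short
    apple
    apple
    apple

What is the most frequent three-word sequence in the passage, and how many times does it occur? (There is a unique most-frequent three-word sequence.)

"apple apple apple", 3 times

Trigram frequencies (highest first):
  apple apple apple: 3
  apple apple earth: 2
  apple turn apple: 1
  turn apple short: 1
  apple short coat: 1
  short coat apple: 1
  … (16 more, each ≤ 1)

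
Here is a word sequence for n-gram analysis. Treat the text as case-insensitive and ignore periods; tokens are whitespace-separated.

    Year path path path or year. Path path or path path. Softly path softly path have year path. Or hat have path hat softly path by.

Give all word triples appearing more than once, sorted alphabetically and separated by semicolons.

Trigram counts meeting the condition (more than once):
  path path or: 2
  path softly path: 2
  year path path: 2

path path or; path softly path; year path path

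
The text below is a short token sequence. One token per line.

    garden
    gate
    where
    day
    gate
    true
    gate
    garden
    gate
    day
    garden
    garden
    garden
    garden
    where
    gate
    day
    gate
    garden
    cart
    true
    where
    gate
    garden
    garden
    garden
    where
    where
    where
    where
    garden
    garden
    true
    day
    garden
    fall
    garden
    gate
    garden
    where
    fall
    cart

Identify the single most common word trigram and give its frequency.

"garden garden garden", 3 times

Trigram frequencies (highest first):
  garden garden garden: 3
  garden garden where: 2
  where where where: 2
  garden gate where: 1
  gate where day: 1
  where day gate: 1
  … (30 more, each ≤ 1)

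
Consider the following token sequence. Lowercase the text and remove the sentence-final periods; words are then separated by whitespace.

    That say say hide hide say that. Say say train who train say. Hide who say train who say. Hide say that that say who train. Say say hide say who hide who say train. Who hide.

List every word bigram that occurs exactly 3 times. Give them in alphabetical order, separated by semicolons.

hide say; say say; say train; that say; train who; who say

Bigram counts meeting the condition (exactly 3 times):
  hide say: 3
  say say: 3
  say train: 3
  that say: 3
  train who: 3
  who say: 3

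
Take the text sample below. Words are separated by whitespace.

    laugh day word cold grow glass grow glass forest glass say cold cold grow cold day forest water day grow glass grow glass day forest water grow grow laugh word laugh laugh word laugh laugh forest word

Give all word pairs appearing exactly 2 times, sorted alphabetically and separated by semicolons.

cold grow; day forest; forest water; glass grow; laugh laugh; laugh word; word laugh

Bigram counts meeting the condition (exactly 2 times):
  cold grow: 2
  day forest: 2
  forest water: 2
  glass grow: 2
  laugh laugh: 2
  laugh word: 2
  word laugh: 2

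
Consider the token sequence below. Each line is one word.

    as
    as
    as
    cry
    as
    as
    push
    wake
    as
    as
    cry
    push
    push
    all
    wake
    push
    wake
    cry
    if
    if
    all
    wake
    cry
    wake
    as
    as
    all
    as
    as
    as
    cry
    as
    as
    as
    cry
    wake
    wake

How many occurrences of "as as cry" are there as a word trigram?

Scanning the 35 overlapping trigram windows for "as as cry":
  position 2–4: as as cry
  position 9–11: as as cry
  position 29–31: as as cry
  position 33–35: as as cry

4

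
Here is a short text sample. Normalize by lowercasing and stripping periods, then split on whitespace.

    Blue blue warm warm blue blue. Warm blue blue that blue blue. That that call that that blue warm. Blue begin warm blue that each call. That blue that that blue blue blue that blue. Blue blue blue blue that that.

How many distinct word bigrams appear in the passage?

41 tokens → 40 bigram windows in total.
Repeated bigrams (each contributes count−1 duplicates):
  blue blue: 10
  blue that: 6
  that blue: 5
  that that: 4
  warm blue: 4
  blue warm: 3
  call that: 2
27 duplicate windows → 40 − 27 = 13 distinct.

13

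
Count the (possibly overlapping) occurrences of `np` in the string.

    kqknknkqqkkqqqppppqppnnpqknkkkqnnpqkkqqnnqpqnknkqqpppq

Sliding a length-2 window over the 54 characters (53 positions):
  position 23–24: np
  position 33–34: np

2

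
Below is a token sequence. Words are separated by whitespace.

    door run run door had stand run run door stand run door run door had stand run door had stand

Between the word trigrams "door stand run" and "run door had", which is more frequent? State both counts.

"door stand run": 1 occurrence
"run door had": 3 occurrences

"run door had" (3 vs 1)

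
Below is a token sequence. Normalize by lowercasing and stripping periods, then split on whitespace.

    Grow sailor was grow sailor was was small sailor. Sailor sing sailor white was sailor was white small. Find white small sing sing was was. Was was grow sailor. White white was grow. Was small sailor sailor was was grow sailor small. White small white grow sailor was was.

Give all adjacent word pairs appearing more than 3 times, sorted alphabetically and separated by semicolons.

Bigram counts meeting the condition (more than 3 times):
  grow sailor: 5
  sailor was: 5
  was grow: 4
  was was: 6

grow sailor; sailor was; was grow; was was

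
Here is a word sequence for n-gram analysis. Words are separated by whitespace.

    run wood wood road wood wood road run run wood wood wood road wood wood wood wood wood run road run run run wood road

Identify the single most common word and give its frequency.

Unigram frequencies (highest first):
  wood: 13
  run: 7
  road: 5

"wood", 13 times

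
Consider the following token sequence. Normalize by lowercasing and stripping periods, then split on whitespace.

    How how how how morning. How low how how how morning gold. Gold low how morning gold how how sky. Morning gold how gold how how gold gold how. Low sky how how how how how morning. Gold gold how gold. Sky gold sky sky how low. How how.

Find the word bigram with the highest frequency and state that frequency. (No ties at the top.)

Bigram frequencies (highest first):
  how how: 12
  gold how: 5
  how morning: 4
  morning gold: 4
  how low: 3
  low how: 3
  … (11 more, each ≤ 3)

"how how", 12 times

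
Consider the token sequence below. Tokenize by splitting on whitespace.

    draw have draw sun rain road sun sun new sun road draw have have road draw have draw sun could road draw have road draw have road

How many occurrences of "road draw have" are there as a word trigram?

Scanning the 25 overlapping trigram windows for "road draw have":
  position 11–13: road draw have
  position 15–17: road draw have
  position 21–23: road draw have
  position 24–26: road draw have

4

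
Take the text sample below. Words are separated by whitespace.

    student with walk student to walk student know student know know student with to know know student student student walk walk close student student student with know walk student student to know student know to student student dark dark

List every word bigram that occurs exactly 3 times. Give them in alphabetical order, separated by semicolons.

Bigram counts meeting the condition (exactly 3 times):
  student know: 3
  student with: 3
  walk student: 3

student know; student with; walk student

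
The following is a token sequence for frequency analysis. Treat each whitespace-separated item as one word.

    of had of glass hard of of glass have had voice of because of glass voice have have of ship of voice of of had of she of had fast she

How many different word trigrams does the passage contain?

28

31 tokens → 29 trigram windows in total.
Repeated trigrams (each contributes count−1 duplicates):
  of had of: 2
1 duplicate windows → 29 − 1 = 28 distinct.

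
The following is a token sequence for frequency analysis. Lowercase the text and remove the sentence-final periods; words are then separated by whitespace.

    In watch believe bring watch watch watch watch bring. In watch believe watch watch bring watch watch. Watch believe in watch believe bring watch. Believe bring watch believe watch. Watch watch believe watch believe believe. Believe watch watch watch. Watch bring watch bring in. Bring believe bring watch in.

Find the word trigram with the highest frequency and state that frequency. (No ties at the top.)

"watch watch watch", 6 times

Trigram frequencies (highest first):
  watch watch watch: 6
  believe bring watch: 4
  in watch believe: 3
  watch believe bring: 3
  watch watch bring: 3
  watch believe watch: 3
  … (18 more, each ≤ 3)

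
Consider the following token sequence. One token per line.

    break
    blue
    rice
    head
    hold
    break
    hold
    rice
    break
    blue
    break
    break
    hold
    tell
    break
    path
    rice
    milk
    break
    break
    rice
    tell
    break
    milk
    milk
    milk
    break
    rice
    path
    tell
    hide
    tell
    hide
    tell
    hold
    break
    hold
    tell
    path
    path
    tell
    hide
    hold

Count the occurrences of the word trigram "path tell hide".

Scanning the 41 overlapping trigram windows for "path tell hide":
  position 29–31: path tell hide
  position 40–42: path tell hide

2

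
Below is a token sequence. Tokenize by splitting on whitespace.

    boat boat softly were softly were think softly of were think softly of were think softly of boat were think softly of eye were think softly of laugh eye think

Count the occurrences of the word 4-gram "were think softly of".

Scanning the 27 overlapping 4-gram windows for "were think softly of":
  position 6–9: were think softly of
  position 10–13: were think softly of
  position 14–17: were think softly of
  position 19–22: were think softly of
  position 24–27: were think softly of

5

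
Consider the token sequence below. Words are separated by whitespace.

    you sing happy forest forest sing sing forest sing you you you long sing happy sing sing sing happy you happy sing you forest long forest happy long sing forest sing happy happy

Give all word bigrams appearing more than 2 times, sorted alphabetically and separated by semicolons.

forest sing; sing happy; sing sing

Bigram counts meeting the condition (more than 2 times):
  forest sing: 3
  sing happy: 4
  sing sing: 3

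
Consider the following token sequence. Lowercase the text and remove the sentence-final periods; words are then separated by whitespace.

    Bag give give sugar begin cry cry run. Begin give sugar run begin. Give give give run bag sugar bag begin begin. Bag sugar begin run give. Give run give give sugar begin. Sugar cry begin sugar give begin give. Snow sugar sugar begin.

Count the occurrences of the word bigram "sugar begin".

4

Scanning the 43 overlapping bigram windows for "sugar begin":
  position 4–5: sugar begin
  position 24–25: sugar begin
  position 32–33: sugar begin
  position 43–44: sugar begin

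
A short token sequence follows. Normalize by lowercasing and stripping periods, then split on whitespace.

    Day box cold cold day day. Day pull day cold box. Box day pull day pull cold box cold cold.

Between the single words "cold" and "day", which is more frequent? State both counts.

"cold": 6 occurrences
"day": 7 occurrences

"day" (7 vs 6)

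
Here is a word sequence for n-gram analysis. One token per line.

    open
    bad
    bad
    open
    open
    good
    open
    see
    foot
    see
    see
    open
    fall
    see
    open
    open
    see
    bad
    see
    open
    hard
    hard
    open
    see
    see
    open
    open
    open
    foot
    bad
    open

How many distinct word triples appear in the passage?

31 tokens → 29 trigram windows in total.
Repeated trigrams (each contributes count−1 duplicates):
  see open open: 2
  see see open: 2
2 duplicate windows → 29 − 2 = 27 distinct.

27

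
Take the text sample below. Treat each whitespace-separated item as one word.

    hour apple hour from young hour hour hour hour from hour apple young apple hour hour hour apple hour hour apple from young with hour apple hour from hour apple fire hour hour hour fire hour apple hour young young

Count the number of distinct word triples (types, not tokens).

40 tokens → 38 trigram windows in total.
Repeated trigrams (each contributes count−1 duplicates):
  hour apple hour: 4
  hour hour hour: 4
  apple hour from: 2
  apple hour hour: 2
  from hour apple: 2
  hour from hour: 2
  hour hour apple: 2
11 duplicate windows → 38 − 11 = 27 distinct.

27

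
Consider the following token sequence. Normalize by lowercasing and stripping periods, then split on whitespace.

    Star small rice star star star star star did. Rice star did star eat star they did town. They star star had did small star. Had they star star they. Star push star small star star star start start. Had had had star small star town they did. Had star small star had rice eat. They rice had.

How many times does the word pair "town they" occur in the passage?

2

Scanning the 57 overlapping bigram windows for "town they":
  position 18–19: town they
  position 46–47: town they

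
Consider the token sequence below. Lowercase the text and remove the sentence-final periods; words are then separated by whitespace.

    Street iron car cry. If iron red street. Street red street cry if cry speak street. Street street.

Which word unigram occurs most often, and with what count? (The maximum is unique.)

Unigram frequencies (highest first):
  street: 7
  cry: 3
  iron: 2
  if: 2
  red: 2
  car: 1
  … (1 more, each ≤ 1)

"street", 7 times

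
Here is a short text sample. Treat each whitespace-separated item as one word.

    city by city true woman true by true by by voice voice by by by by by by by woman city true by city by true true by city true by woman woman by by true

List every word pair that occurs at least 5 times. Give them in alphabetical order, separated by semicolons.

by by; true by

Bigram counts meeting the condition (at least 5 times):
  by by: 8
  true by: 5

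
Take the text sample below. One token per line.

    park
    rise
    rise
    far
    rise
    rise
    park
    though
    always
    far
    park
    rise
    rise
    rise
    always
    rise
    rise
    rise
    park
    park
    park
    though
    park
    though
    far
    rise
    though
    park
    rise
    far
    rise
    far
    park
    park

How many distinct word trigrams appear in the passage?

34 tokens → 32 trigram windows in total.
Repeated trigrams (each contributes count−1 duplicates):
  park rise rise: 2
  rise far rise: 2
  rise rise park: 2
  rise rise rise: 2
4 duplicate windows → 32 − 4 = 28 distinct.

28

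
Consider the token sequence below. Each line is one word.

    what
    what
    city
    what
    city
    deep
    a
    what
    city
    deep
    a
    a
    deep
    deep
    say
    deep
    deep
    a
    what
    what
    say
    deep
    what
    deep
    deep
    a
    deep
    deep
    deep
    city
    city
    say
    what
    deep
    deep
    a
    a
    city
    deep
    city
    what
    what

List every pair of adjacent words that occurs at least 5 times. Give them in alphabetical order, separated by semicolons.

deep a; deep deep

Bigram counts meeting the condition (at least 5 times):
  deep a: 5
  deep deep: 6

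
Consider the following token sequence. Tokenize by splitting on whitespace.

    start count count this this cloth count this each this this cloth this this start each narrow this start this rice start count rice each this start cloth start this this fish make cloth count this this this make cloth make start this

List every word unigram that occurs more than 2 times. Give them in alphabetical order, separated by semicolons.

Unigram counts meeting the condition (more than 2 times):
  cloth: 5
  count: 5
  each: 3
  make: 3
  start: 7
  this: 16

cloth; count; each; make; start; this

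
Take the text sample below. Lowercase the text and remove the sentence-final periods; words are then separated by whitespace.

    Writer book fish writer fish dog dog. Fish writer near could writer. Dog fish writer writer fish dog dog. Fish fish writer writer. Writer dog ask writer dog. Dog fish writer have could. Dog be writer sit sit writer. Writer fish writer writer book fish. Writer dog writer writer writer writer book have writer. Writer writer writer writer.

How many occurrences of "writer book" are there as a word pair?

Scanning the 57 overlapping bigram windows for "writer book":
  position 1–2: writer book
  position 43–44: writer book
  position 51–52: writer book

3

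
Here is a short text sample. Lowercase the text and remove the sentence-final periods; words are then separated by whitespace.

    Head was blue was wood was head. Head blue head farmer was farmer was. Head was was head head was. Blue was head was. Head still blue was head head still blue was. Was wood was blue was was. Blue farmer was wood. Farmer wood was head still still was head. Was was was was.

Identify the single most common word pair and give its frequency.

"was head", 8 times

Bigram frequencies (highest first):
  was head: 8
  was was: 6
  head was: 5
  blue was: 5
  was blue: 4
  was wood: 3
  … (14 more, each ≤ 3)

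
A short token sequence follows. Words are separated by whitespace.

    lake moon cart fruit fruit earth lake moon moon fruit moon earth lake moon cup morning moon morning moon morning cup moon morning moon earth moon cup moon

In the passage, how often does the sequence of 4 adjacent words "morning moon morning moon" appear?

1

Scanning the 25 overlapping 4-gram windows for "morning moon morning moon":
  position 16–19: morning moon morning moon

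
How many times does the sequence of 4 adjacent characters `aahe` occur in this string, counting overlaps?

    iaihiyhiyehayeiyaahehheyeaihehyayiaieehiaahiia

Sliding a length-4 window over the 46 characters (43 positions):
  position 17–20: aahe

1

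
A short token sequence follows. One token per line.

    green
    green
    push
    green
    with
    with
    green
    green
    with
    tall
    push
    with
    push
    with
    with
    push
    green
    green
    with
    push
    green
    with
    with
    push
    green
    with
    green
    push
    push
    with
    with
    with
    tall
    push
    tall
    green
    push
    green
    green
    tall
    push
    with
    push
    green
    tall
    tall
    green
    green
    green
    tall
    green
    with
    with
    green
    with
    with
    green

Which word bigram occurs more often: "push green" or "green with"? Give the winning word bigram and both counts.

"push green": 6 occurrences
"green with": 7 occurrences

"green with" (7 vs 6)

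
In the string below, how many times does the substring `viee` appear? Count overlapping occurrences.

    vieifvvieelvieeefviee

3

Sliding a length-4 window over the 21 characters (18 positions):
  position 7–10: viee
  position 12–15: viee
  position 18–21: viee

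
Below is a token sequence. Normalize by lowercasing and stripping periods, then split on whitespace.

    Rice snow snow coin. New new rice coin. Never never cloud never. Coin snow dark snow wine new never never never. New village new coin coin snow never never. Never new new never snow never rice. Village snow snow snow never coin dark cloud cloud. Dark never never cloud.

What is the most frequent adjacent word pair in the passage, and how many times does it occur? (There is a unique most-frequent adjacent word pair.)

Bigram frequencies (highest first):
  never never: 6
  snow snow: 3
  snow never: 3
  new new: 2
  never cloud: 2
  never coin: 2
  … (27 more, each ≤ 2)

"never never", 6 times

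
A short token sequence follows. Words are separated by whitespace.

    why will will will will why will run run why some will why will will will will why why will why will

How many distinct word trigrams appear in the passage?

22 tokens → 20 trigram windows in total.
Repeated trigrams (each contributes count−1 duplicates):
  will will will: 4
  will why will: 3
  why will will: 2
  will will why: 2
7 duplicate windows → 20 − 7 = 13 distinct.

13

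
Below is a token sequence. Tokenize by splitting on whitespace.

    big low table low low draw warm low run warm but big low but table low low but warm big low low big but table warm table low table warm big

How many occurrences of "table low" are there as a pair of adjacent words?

3

Scanning the 30 overlapping bigram windows for "table low":
  position 3–4: table low
  position 15–16: table low
  position 27–28: table low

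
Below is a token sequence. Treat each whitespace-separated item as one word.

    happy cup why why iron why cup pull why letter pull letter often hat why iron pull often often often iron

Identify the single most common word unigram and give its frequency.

"why", 5 times

Unigram frequencies (highest first):
  why: 5
  often: 4
  iron: 3
  pull: 3
  cup: 2
  letter: 2
  … (2 more, each ≤ 1)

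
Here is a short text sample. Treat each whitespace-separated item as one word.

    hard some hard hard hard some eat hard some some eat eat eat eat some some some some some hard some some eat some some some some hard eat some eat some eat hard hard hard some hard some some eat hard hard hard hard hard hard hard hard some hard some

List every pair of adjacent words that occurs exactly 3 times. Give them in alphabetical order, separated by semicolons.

eat eat; eat hard

Bigram counts meeting the condition (exactly 3 times):
  eat eat: 3
  eat hard: 3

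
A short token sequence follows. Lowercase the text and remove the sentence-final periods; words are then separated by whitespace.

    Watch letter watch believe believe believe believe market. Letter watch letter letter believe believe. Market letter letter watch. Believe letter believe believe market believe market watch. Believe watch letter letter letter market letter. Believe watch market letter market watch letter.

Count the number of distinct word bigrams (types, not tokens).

14

40 tokens → 39 bigram windows in total.
Repeated bigrams (each contributes count−1 duplicates):
  believe believe: 5
  believe market: 4
  letter letter: 4
  market letter: 4
  watch letter: 4
  letter believe: 3
  letter watch: 3
  watch believe: 3
  … (3 more repeated)
25 duplicate windows → 39 − 25 = 14 distinct.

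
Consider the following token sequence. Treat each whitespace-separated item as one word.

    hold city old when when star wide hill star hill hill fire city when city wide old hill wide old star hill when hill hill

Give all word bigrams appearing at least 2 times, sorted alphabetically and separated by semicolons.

hill hill; star hill; wide old

Bigram counts meeting the condition (at least 2 times):
  hill hill: 2
  star hill: 2
  wide old: 2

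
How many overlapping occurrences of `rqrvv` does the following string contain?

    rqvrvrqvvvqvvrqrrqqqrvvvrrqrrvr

Sliding a length-5 window over the 31 characters (27 positions):
  (no match at any position)

0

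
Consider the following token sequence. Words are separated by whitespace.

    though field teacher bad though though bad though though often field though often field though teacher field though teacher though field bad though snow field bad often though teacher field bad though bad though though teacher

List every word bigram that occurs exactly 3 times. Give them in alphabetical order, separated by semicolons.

Bigram counts meeting the condition (exactly 3 times):
  field bad: 3
  field though: 3
  though though: 3

field bad; field though; though though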